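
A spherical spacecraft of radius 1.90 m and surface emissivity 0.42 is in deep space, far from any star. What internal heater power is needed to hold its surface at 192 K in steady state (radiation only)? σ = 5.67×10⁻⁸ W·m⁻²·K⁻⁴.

P = εσ·4πr²·T⁴.
4πr² = 45.36 m²; T⁴ = 1.359×10⁹ K⁴.
P = 0.42·5.67×10⁻⁸·45.36·1.359×10⁹.

P ≈ 1470 W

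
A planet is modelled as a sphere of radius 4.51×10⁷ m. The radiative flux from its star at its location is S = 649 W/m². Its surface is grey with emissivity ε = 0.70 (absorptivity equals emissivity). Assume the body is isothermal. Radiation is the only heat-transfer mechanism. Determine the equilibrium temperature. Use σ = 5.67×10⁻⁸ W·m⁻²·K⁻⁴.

T ≈ 231 K

At equilibrium, absorbed power = emitted power.
Absorbing cross-section = πr² = 6.390×10¹⁵ m²; emitting surface = 4πr² = 2.556×10¹⁶ m² (ratio 4).
εS·A_cross = εσ·A_surf·T⁴  ⇒  T⁴ = S/(4σ)   (ε cancels).
T⁴ = 649/(4·5.67×10⁻⁸) = 2.862×10⁹ K⁴.
T = (2.862×10⁹)^(1/4).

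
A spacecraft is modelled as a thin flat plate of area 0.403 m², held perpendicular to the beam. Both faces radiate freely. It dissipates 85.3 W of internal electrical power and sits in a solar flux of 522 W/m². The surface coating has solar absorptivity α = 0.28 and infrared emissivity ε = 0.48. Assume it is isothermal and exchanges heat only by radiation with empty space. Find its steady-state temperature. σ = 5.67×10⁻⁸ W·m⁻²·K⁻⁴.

T ≈ 285 K

At steady state, absorbed solar power + internal power = radiated power.
Absorbed: α·S·A_cross = 0.28·522·0.4030 = 58.90 W (cross-section A).
Total input = 58.90 + 85.3 = 144.2 W.
Radiated: εσ·A_surf·T⁴ with A_surf = 2A = 0.8060 m².
T⁴ = 144.2/(0.48·5.67×10⁻⁸·0.8060) = 6.574×10⁹ K⁴.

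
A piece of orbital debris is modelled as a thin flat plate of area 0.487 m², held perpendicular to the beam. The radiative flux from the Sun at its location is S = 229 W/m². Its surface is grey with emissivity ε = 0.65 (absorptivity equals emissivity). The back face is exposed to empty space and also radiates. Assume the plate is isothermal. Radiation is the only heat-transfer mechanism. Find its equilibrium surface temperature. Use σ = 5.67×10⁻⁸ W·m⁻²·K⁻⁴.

At equilibrium, absorbed power = emitted power.
Absorbing cross-section = A = 0.4870 m²; emitting surface = 2A = 0.9740 m² (ratio 2).
εS·A_cross = εσ·A_surf·T⁴  ⇒  T⁴ = S/(2σ)   (ε cancels).
T⁴ = 229/(2·5.67×10⁻⁸) = 2.019×10⁹ K⁴.
T = (2.019×10⁹)^(1/4).

T ≈ 212 K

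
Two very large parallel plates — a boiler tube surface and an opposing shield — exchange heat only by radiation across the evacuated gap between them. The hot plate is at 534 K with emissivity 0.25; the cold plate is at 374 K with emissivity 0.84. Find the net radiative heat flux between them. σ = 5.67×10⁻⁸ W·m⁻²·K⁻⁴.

q ≈ 836 W/m²

For two infinite grey parallel plates, q = σ(T₁⁴ − T₂⁴)/(1/ε₁ + 1/ε₂ − 1).
T₁⁴ − T₂⁴ = 8.131×10¹⁰ − 1.957×10¹⁰ = 6.175×10¹⁰ K⁴.
1/ε₁ + 1/ε₂ − 1 = 4.000 + 1.190 − 1 = 4.190.
q = 5.67×10⁻⁸ × 6.175×10¹⁰ / 4.190.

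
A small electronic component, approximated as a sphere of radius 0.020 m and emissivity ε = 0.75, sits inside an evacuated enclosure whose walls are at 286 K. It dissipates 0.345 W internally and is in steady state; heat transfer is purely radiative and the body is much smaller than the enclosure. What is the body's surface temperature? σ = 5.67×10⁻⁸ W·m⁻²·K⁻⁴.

For a small grey body in a large enclosure, net radiated power = εσA(T⁴ − T_w⁴).
Steady state: P = εσA(T⁴ − T_w⁴) with A = 4πr² = 0.005027 m².
T⁴ = P/(εσA) + T_w⁴ = 0.345/(0.75·5.67×10⁻⁸·0.005027) + (286)⁴
    = 1.614×10⁹ + 6.691×10⁹ = 8.305×10⁹ K⁴.

T ≈ 302 K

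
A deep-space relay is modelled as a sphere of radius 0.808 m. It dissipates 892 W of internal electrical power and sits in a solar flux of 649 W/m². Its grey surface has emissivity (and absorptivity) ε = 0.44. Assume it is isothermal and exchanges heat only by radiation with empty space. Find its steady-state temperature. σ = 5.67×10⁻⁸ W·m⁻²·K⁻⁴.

T ≈ 291 K

At steady state, absorbed solar power + internal power = radiated power.
Absorbed: α·S·A_cross = 0.44·649·2.051 = 585.7 W (cross-section πr²).
Total input = 585.7 + 892 = 1478 W.
Radiated: εσ·A_surf·T⁴ with A_surf = 4πr² = 8.204 m².
T⁴ = 1478/(0.44·5.67×10⁻⁸·8.204) = 7.220×10⁹ K⁴.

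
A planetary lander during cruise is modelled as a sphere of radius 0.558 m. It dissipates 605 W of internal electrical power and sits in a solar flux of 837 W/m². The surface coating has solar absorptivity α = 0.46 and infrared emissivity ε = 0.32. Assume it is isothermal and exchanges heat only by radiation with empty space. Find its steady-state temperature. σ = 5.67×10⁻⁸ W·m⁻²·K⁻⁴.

At steady state, absorbed solar power + internal power = radiated power.
Absorbed: α·S·A_cross = 0.46·837·0.9782 = 376.6 W (cross-section πr²).
Total input = 376.6 + 605 = 981.6 W.
Radiated: εσ·A_surf·T⁴ with A_surf = 4πr² = 3.913 m².
T⁴ = 981.6/(0.32·5.67×10⁻⁸·3.913) = 1.383×10¹⁰ K⁴.

T ≈ 343 K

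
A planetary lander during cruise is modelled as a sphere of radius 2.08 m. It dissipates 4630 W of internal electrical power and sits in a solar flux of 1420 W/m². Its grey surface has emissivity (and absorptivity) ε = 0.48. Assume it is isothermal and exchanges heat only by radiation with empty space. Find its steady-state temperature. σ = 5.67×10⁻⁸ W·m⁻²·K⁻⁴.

At steady state, absorbed solar power + internal power = radiated power.
Absorbed: α·S·A_cross = 0.48·1420·13.59 = 9264 W (cross-section πr²).
Total input = 9264 + 4630 = 13890 W.
Radiated: εσ·A_surf·T⁴ with A_surf = 4πr² = 54.37 m².
T⁴ = 13890/(0.48·5.67×10⁻⁸·54.37) = 9.390×10⁹ K⁴.

T ≈ 311 K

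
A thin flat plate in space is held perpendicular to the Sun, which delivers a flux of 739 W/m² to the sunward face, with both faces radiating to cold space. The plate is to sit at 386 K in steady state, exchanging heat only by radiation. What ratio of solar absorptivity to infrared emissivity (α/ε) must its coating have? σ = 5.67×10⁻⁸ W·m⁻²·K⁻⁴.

α/ε ≈ 3.41

Balance: αS·A = εσ·2A·T⁴ ⇒ α/ε = 2σT⁴/S.
α/ε = 2·5.67×10⁻⁸·(386)⁴/739 = 2·5.67×10⁻⁸·2.220×10¹⁰/739.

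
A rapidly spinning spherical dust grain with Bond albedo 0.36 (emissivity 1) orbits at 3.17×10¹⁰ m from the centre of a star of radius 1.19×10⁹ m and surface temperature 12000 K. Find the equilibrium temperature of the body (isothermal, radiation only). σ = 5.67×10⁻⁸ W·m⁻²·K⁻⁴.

T ≈ 1470 K

The star's surface emits σT_*⁴; at distance d the flux is S = σT_*⁴(R_*/d)².
S = 5.67×10⁻⁸·(12000)⁴·(1.19×10⁹/3.17×10¹⁰)² = 1.657×10⁶ W/m².
For an isothermal sphere T⁴ = (1−a)S/(4σ) = 4.675×10¹² K⁴.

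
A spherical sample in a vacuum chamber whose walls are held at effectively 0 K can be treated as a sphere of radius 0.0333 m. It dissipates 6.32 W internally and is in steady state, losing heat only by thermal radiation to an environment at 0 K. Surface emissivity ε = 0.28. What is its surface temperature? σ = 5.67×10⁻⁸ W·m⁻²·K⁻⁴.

Steady state: internal power = radiated power, P = εσA T⁴.
Radiating area A = 4πr² = 0.01393 m².
T⁴ = P/(εσA) = 6.32/(0.28·5.67×10⁻⁸·0.01393) = 2.857×10¹⁰ K⁴.
T = (2.857×10¹⁰)^(1/4).

T ≈ 411 K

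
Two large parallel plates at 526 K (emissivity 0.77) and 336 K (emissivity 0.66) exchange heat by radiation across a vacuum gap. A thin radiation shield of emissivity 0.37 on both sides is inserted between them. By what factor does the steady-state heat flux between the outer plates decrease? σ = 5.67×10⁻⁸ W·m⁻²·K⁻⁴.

factor ≈ 3.43

Without shield: q₀ = σΔ(T⁴)/(1/ε₁+1/ε₂−1) with denominator 1.814.
With shield the two gaps are in series; the resistances add: (1/ε₁+1/ε_s−1)+(1/ε_s+1/ε₂−1) = 3.001+3.218 = 6.219.
Heat-flux ratio q₀/q = 6.219/1.814.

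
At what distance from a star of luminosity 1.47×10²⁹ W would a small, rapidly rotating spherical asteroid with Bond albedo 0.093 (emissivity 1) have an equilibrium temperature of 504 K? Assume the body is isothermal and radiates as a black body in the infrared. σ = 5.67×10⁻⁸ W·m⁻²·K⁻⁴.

d ≈ 8.51×10¹¹ m

For an isothermal black-emitting sphere, (1−a)S·πr² = σ·4πr²·T⁴ ⇒ S = 4σT⁴/(1−a).
S = 4·5.67×10⁻⁸·(504)⁴/0.907 = 16130 W/m².
Flux falls as S = L/(4πd²), so d = √(L/(4πS)) = √(1.47×10²⁹/(4π·16130)).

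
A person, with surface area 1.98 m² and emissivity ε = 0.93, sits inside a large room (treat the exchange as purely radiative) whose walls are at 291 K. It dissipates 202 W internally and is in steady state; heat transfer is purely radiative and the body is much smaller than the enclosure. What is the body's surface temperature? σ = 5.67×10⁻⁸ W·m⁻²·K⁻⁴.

For a small grey body in a large enclosure, net radiated power = εσA(T⁴ − T_w⁴).
Steady state: P = εσA(T⁴ − T_w⁴) with A = 1.98 m².
T⁴ = P/(εσA) + T_w⁴ = 202/(0.93·5.67×10⁻⁸·1.980) + (291)⁴
    = 1.935×10⁹ + 7.171×10⁹ = 9.106×10⁹ K⁴.

T ≈ 309 K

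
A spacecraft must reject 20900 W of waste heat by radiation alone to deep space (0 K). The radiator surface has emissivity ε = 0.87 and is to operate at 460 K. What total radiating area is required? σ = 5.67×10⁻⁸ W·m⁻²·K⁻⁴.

A ≈ 9.46 m²

P = εσA T⁴ ⇒ A = P/(εσT⁴).
T⁴ = 4.477×10¹⁰ K⁴.
A = 20900/(0.87 × 5.67×10⁻⁸ × 4.477×10¹⁰).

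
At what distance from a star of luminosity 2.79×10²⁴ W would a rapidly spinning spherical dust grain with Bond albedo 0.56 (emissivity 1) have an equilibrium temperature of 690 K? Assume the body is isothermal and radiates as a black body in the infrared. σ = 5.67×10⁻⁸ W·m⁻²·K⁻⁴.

d ≈ 1.38×10⁹ m

For an isothermal black-emitting sphere, (1−a)S·πr² = σ·4πr²·T⁴ ⇒ S = 4σT⁴/(1−a).
S = 4·5.67×10⁻⁸·(690)⁴/0.440 = 1.168×10⁵ W/m².
Flux falls as S = L/(4πd²), so d = √(L/(4πS)) = √(2.79×10²⁴/(4π·1.168×10⁵)).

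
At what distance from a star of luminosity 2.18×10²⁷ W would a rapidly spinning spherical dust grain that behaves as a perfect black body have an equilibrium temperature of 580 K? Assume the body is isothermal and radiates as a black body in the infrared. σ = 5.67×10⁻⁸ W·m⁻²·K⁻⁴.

d ≈ 8.22×10¹⁰ m

For an isothermal black-emitting sphere, (1−a)S·πr² = σ·4πr²·T⁴ ⇒ S = 4σT⁴/(1−a).
S = 4·5.67×10⁻⁸·(580)⁴/1.00 = 25670 W/m².
Flux falls as S = L/(4πd²), so d = √(L/(4πS)) = √(2.18×10²⁷/(4π·25670)).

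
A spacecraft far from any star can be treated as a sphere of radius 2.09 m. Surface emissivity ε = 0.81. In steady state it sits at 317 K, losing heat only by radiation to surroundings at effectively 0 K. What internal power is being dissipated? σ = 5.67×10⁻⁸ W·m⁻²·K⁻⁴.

P ≈ 25500 W

Steady state: P = εσA T⁴.
A = 4πr² = 54.89 m²; T⁴ = (317)⁴ = 1.010×10¹⁰ K⁴.
P = 0.81 × 5.67×10⁻⁸ × 54.89 × 1.010×10¹⁰.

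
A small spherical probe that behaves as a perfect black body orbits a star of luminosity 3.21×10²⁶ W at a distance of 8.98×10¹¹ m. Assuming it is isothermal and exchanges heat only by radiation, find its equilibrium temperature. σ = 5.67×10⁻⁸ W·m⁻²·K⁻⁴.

First find the stellar flux at distance d: S = L/(4πd²) = 3.21×10²⁶/(4π·(8.98×10¹¹)²) = 31.68 W/m².
For an isothermal sphere, absorbed (1−a)S·πr² = emitted σ·4πr²·T⁴, so T⁴ = (1−a)S/(4σ).
T⁴ = 1.00·31.68/(4·5.67×10⁻⁸) = 1.397×10⁸ K⁴.

T ≈ 109 K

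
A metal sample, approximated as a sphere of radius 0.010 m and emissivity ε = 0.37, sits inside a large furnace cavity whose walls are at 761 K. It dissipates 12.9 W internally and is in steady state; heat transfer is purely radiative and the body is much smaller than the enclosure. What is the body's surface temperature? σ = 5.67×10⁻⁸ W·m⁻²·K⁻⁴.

For a small grey body in a large enclosure, net radiated power = εσA(T⁴ − T_w⁴).
Steady state: P = εσA(T⁴ − T_w⁴) with A = 4πr² = 0.001257 m².
T⁴ = P/(εσA) + T_w⁴ = 12.9/(0.37·5.67×10⁻⁸·0.001257) + (761)⁴
    = 4.893×10¹¹ + 3.354×10¹¹ = 8.247×10¹¹ K⁴.

T ≈ 953 K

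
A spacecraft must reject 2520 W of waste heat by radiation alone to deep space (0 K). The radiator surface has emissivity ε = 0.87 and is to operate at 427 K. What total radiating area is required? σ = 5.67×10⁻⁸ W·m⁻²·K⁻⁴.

A ≈ 1.54 m²

P = εσA T⁴ ⇒ A = P/(εσT⁴).
T⁴ = 3.324×10¹⁰ K⁴.
A = 2520/(0.87 × 5.67×10⁻⁸ × 3.324×10¹⁰).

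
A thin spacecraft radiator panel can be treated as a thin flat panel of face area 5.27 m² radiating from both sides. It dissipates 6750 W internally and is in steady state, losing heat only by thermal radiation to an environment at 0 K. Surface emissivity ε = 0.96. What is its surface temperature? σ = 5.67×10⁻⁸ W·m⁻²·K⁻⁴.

Steady state: internal power = radiated power, P = εσA T⁴.
Radiating area A = 2·5.27 = 10.54 m².
T⁴ = P/(εσA) = 6750/(0.96·5.67×10⁻⁸·10.54) = 1.177×10¹⁰ K⁴.
T = (1.177×10¹⁰)^(1/4).

T ≈ 329 K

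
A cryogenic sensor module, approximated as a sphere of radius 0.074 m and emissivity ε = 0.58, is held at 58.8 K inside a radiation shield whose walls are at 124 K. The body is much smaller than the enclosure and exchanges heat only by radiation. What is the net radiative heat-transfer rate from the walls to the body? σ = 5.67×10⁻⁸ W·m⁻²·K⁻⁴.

P_net ≈ 0.508 W

For a small grey body in a large enclosure: P_net = εσA(T_body⁴ − T_wall⁴).
A = 4πr² = 0.06881 m²; T_body⁴ − T_wall⁴ = 1.195×10⁷ − 2.364×10⁸ = -2.245×10⁸ K⁴.
|P_net| = 0.58·5.67×10⁻⁸·0.06881·2.245×10⁸.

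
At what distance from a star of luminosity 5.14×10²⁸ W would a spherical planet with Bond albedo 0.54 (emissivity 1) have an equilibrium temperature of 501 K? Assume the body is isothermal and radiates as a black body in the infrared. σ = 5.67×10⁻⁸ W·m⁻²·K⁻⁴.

For an isothermal black-emitting sphere, (1−a)S·πr² = σ·4πr²·T⁴ ⇒ S = 4σT⁴/(1−a).
S = 4·5.67×10⁻⁸·(501)⁴/0.460 = 31060 W/m².
Flux falls as S = L/(4πd²), so d = √(L/(4πS)) = √(5.14×10²⁸/(4π·31060)).

d ≈ 3.63×10¹¹ m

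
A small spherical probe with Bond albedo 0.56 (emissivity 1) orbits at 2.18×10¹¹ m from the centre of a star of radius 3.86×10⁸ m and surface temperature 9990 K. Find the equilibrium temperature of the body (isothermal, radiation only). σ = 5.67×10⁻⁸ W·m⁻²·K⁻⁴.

The star's surface emits σT_*⁴; at distance d the flux is S = σT_*⁴(R_*/d)².
S = 5.67×10⁻⁸·(9990)⁴·(3.86×10⁸/2.18×10¹¹)² = 1771 W/m².
For an isothermal sphere T⁴ = (1−a)S/(4σ) = 3.435×10⁹ K⁴.

T ≈ 242 K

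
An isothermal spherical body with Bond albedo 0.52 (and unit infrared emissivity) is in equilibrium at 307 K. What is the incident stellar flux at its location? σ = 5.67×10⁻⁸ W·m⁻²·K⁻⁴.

S ≈ 4200 W/m²

(1−a)S·πr² = σ·4πr²·T⁴ ⇒ S = 4σT⁴/(1−a).
S = 4·5.67×10⁻⁸·8.883×10⁹/0.480.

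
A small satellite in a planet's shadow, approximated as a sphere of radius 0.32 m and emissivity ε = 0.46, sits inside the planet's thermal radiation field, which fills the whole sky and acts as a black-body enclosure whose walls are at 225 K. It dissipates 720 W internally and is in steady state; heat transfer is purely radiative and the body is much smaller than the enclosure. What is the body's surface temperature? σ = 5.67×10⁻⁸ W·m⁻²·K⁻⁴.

For a small grey body in a large enclosure, net radiated power = εσA(T⁴ − T_w⁴).
Steady state: P = εσA(T⁴ − T_w⁴) with A = 4πr² = 1.287 m².
T⁴ = P/(εσA) + T_w⁴ = 720/(0.46·5.67×10⁻⁸·1.287) + (225)⁴
    = 2.145×10¹⁰ + 2.563×10⁹ = 2.402×10¹⁰ K⁴.

T ≈ 394 K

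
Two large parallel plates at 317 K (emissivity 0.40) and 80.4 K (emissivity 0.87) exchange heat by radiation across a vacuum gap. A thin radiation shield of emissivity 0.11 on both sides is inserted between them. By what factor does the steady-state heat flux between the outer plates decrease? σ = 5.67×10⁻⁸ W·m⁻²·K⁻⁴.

Without shield: q₀ = σΔ(T⁴)/(1/ε₁+1/ε₂−1) with denominator 2.649.
With shield the two gaps are in series; the resistances add: (1/ε₁+1/ε_s−1)+(1/ε_s+1/ε₂−1) = 10.59+9.240 = 19.83.
Heat-flux ratio q₀/q = 19.83/2.649.

factor ≈ 7.49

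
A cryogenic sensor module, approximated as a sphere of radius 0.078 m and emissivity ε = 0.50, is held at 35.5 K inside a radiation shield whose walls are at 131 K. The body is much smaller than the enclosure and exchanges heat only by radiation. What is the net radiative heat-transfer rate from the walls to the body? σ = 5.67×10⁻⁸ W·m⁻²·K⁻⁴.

P_net ≈ 0.635 W

For a small grey body in a large enclosure: P_net = εσA(T_body⁴ − T_wall⁴).
A = 4πr² = 0.07645 m²; T_body⁴ − T_wall⁴ = 1.588×10⁶ − 2.945×10⁸ = -2.929×10⁸ K⁴.
|P_net| = 0.50·5.67×10⁻⁸·0.07645·2.929×10⁸.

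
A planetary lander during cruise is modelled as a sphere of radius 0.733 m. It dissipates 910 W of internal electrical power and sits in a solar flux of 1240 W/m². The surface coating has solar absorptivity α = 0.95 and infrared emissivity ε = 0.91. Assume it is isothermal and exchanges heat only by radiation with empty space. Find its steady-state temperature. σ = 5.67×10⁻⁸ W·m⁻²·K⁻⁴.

At steady state, absorbed solar power + internal power = radiated power.
Absorbed: α·S·A_cross = 0.95·1240·1.688 = 1988 W (cross-section πr²).
Total input = 1988 + 910 = 2898 W.
Radiated: εσ·A_surf·T⁴ with A_surf = 4πr² = 6.752 m².
T⁴ = 2898/(0.91·5.67×10⁻⁸·6.752) = 8.320×10⁹ K⁴.

T ≈ 302 K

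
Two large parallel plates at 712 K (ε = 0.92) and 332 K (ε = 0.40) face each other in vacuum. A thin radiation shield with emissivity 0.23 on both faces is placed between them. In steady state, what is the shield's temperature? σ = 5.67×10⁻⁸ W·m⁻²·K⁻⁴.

In steady state the net flux on the hot side equals that on the cold side.
σ(T₁⁴−T_s⁴)/D₁ = σ(T_s⁴−T₂⁴)/D₂, with D₁ = 1/ε₁+1/ε_s−1 = 4.435, D₂ = 1/ε_s+1/ε₂−1 = 5.848.
Solve for T_s⁴: T_s⁴ = (D₂·T₁⁴ + D₁·T₂⁴)/(D₁+D₂) = 1.514×10¹¹ K⁴.

T_s ≈ 624 K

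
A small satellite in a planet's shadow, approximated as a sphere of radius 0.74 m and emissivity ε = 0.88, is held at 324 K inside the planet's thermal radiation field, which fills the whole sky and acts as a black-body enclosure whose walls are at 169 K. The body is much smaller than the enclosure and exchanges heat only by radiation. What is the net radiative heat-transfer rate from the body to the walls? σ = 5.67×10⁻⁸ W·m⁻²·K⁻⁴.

P_net ≈ 3500 W

For a small grey body in a large enclosure: P_net = εσA(T_body⁴ − T_wall⁴).
A = 4πr² = 6.881 m²; T_body⁴ − T_wall⁴ = 1.102×10¹⁰ − 8.157×10⁸ = 1.020×10¹⁰ K⁴.
|P_net| = 0.88·5.67×10⁻⁸·6.881·1.020×10¹⁰.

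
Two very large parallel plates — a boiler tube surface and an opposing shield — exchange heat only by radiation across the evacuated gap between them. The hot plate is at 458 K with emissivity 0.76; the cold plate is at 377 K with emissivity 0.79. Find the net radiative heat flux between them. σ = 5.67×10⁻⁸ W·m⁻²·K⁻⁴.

q ≈ 853 W/m²

For two infinite grey parallel plates, q = σ(T₁⁴ − T₂⁴)/(1/ε₁ + 1/ε₂ − 1).
T₁⁴ − T₂⁴ = 4.400×10¹⁰ − 2.020×10¹⁰ = 2.380×10¹⁰ K⁴.
1/ε₁ + 1/ε₂ − 1 = 1.316 + 1.266 − 1 = 1.582.
q = 5.67×10⁻⁸ × 2.380×10¹⁰ / 1.582.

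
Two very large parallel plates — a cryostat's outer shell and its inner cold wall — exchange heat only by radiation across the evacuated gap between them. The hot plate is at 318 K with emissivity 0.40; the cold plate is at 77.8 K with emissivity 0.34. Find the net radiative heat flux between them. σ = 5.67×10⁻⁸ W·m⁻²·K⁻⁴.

For two infinite grey parallel plates, q = σ(T₁⁴ − T₂⁴)/(1/ε₁ + 1/ε₂ − 1).
T₁⁴ − T₂⁴ = 1.023×10¹⁰ − 3.664×10⁷ = 1.019×10¹⁰ K⁴.
1/ε₁ + 1/ε₂ − 1 = 2.500 + 2.941 − 1 = 4.441.
q = 5.67×10⁻⁸ × 1.019×10¹⁰ / 4.441.

q ≈ 130 W/m²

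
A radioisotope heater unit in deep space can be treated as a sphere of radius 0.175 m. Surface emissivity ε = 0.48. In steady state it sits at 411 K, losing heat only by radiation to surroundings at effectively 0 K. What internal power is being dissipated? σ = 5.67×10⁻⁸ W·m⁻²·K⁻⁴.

P ≈ 299 W

Steady state: P = εσA T⁴.
A = 4πr² = 0.3848 m²; T⁴ = (411)⁴ = 2.853×10¹⁰ K⁴.
P = 0.48 × 5.67×10⁻⁸ × 0.3848 × 2.853×10¹⁰.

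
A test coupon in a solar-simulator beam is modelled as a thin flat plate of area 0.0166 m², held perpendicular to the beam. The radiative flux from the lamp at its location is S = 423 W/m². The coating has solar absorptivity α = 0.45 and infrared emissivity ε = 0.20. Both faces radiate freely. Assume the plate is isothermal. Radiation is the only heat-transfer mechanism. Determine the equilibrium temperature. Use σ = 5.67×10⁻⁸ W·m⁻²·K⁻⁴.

At equilibrium, absorbed power = emitted power.
Absorbing cross-section = A = 0.01660 m²; emitting surface = 2A = 0.03320 m² (ratio 2).
αS·A_cross = εσ·A_surf·T⁴  ⇒  T⁴ = αS/(ε·2σ).
T⁴ = 0.450·423/(0.20·2·5.67×10⁻⁸) = 8.393×10⁹ K⁴.
T = (8.393×10⁹)^(1/4).

T ≈ 303 K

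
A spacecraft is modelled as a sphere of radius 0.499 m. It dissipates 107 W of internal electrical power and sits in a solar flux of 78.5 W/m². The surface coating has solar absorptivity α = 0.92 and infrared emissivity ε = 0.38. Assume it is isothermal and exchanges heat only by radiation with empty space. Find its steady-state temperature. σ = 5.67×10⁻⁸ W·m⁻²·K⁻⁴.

T ≈ 222 K

At steady state, absorbed solar power + internal power = radiated power.
Absorbed: α·S·A_cross = 0.92·78.5·0.7823 = 56.49 W (cross-section πr²).
Total input = 56.49 + 107 = 163.5 W.
Radiated: εσ·A_surf·T⁴ with A_surf = 4πr² = 3.129 m².
T⁴ = 163.5/(0.38·5.67×10⁻⁸·3.129) = 2.425×10⁹ K⁴.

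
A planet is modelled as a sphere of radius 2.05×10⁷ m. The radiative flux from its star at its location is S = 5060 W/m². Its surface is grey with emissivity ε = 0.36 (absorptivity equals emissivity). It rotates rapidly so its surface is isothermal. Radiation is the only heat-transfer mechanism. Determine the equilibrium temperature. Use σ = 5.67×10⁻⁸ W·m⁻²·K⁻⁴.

T ≈ 386 K

At equilibrium, absorbed power = emitted power.
Absorbing cross-section = πr² = 1.320×10¹⁵ m²; emitting surface = 4πr² = 5.281×10¹⁵ m² (ratio 4).
εS·A_cross = εσ·A_surf·T⁴  ⇒  T⁴ = S/(4σ)   (ε cancels).
T⁴ = 5060/(4·5.67×10⁻⁸) = 2.231×10¹⁰ K⁴.
T = (2.231×10¹⁰)^(1/4).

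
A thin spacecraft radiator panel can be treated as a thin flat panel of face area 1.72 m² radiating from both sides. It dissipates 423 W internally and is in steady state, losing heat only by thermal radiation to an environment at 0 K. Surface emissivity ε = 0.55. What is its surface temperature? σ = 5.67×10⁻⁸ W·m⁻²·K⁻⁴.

T ≈ 251 K

Steady state: internal power = radiated power, P = εσA T⁴.
Radiating area A = 2·1.72 = 3.440 m².
T⁴ = P/(εσA) = 423/(0.55·5.67×10⁻⁸·3.440) = 3.943×10⁹ K⁴.
T = (3.943×10⁹)^(1/4).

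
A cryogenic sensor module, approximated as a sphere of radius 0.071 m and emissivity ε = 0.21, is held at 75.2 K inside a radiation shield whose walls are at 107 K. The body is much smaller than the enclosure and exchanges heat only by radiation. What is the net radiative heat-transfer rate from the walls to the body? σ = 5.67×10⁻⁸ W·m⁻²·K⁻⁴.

P_net ≈ 0.0747 W

For a small grey body in a large enclosure: P_net = εσA(T_body⁴ − T_wall⁴).
A = 4πr² = 0.06335 m²; T_body⁴ − T_wall⁴ = 3.198×10⁷ − 1.311×10⁸ = -9.910×10⁷ K⁴.
|P_net| = 0.21·5.67×10⁻⁸·0.06335·9.910×10⁷.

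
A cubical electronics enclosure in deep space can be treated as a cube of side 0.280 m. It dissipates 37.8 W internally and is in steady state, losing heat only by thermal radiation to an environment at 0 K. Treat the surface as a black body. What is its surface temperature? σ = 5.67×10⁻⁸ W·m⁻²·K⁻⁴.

Steady state: internal power = radiated power, P = εσA T⁴.
Radiating area A = 6L² = 0.4704 m².
T⁴ = P/(εσA) = 37.8/(1.0·5.67×10⁻⁸·0.4704) = 1.417×10⁹ K⁴.
T = (1.417×10⁹)^(1/4).

T ≈ 194 K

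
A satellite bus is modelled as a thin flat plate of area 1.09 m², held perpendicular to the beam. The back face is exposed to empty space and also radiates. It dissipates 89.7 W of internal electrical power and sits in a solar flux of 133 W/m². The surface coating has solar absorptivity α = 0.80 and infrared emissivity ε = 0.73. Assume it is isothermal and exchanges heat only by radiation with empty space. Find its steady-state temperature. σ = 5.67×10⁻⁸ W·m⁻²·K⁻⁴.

At steady state, absorbed solar power + internal power = radiated power.
Absorbed: α·S·A_cross = 0.80·133·1.090 = 116.0 W (cross-section A).
Total input = 116.0 + 89.7 = 205.7 W.
Radiated: εσ·A_surf·T⁴ with A_surf = 2A = 2.180 m².
T⁴ = 205.7/(0.73·5.67×10⁻⁸·2.180) = 2.279×10⁹ K⁴.

T ≈ 219 K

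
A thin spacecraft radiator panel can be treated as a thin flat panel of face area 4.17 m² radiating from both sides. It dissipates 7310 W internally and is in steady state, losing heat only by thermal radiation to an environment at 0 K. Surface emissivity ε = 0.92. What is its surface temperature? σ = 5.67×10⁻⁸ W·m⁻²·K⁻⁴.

T ≈ 360 K

Steady state: internal power = radiated power, P = εσA T⁴.
Radiating area A = 2·4.17 = 8.340 m².
T⁴ = P/(εσA) = 7310/(0.92·5.67×10⁻⁸·8.340) = 1.680×10¹⁰ K⁴.
T = (1.680×10¹⁰)^(1/4).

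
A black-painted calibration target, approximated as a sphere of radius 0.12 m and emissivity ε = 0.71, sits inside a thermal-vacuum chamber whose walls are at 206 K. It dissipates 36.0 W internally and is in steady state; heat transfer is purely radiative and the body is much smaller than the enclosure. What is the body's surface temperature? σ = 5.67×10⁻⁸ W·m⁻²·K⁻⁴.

T ≈ 287 K

For a small grey body in a large enclosure, net radiated power = εσA(T⁴ − T_w⁴).
Steady state: P = εσA(T⁴ − T_w⁴) with A = 4πr² = 0.1810 m².
T⁴ = P/(εσA) + T_w⁴ = 36.0/(0.71·5.67×10⁻⁸·0.1810) + (206)⁴
    = 4.942×10⁹ + 1.801×10⁹ = 6.743×10⁹ K⁴.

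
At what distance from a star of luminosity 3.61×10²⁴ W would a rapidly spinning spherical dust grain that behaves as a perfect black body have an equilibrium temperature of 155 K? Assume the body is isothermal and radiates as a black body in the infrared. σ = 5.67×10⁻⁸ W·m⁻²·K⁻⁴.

d ≈ 4.68×10¹⁰ m

For an isothermal black-emitting sphere, (1−a)S·πr² = σ·4πr²·T⁴ ⇒ S = 4σT⁴/(1−a).
S = 4·5.67×10⁻⁸·(155)⁴/1.00 = 130.9 W/m².
Flux falls as S = L/(4πd²), so d = √(L/(4πS)) = √(3.61×10²⁴/(4π·130.9)).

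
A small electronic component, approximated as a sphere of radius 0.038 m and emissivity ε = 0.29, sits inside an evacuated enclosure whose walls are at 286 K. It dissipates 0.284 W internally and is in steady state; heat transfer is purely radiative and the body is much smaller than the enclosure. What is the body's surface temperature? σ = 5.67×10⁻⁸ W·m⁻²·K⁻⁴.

T ≈ 296 K

For a small grey body in a large enclosure, net radiated power = εσA(T⁴ − T_w⁴).
Steady state: P = εσA(T⁴ − T_w⁴) with A = 4πr² = 0.01815 m².
T⁴ = P/(εσA) + T_w⁴ = 0.284/(0.29·5.67×10⁻⁸·0.01815) + (286)⁴
    = 9.518×10⁸ + 6.691×10⁹ = 7.642×10⁹ K⁴.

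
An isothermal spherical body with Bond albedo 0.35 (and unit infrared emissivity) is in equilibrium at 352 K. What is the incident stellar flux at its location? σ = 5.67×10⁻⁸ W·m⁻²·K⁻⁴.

S ≈ 5360 W/m²

(1−a)S·πr² = σ·4πr²·T⁴ ⇒ S = 4σT⁴/(1−a).
S = 4·5.67×10⁻⁸·1.535×10¹⁰/0.650.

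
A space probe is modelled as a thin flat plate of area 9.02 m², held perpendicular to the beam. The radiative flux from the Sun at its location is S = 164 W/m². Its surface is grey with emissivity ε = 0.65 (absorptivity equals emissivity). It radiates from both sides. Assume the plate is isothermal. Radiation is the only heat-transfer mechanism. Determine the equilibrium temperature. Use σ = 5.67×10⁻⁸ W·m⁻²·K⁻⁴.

At equilibrium, absorbed power = emitted power.
Absorbing cross-section = A = 9.020 m²; emitting surface = 2A = 18.04 m² (ratio 2).
εS·A_cross = εσ·A_surf·T⁴  ⇒  T⁴ = S/(2σ)   (ε cancels).
T⁴ = 164/(2·5.67×10⁻⁸) = 1.446×10⁹ K⁴.
T = (1.446×10⁹)^(1/4).

T ≈ 195 K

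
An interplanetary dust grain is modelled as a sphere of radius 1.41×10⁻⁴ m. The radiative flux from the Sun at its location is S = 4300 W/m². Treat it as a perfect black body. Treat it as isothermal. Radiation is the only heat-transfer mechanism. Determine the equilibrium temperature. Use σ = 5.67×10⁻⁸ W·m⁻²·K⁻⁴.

At equilibrium, absorbed power = emitted power.
Absorbing cross-section = πr² = 6.246×10⁻⁸ m²; emitting surface = 4πr² = 2.498×10⁻⁷ m² (ratio 4).
S·A_cross = εσ·A_surf·T⁴  ⇒  T⁴ = S/(4σ).
T⁴ = 1.00·4300/(4·5.67×10⁻⁸) = 1.896×10¹⁰ K⁴.
T = (1.896×10¹⁰)^(1/4).

T ≈ 371 K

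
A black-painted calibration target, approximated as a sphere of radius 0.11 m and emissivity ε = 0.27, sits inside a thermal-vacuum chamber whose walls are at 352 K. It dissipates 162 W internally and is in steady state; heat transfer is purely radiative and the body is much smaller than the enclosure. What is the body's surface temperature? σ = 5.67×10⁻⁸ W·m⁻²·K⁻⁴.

For a small grey body in a large enclosure, net radiated power = εσA(T⁴ − T_w⁴).
Steady state: P = εσA(T⁴ − T_w⁴) with A = 4πr² = 0.1521 m².
T⁴ = P/(εσA) + T_w⁴ = 162/(0.27·5.67×10⁻⁸·0.1521) + (352)⁴
    = 6.959×10¹⁰ + 1.535×10¹⁰ = 8.495×10¹⁰ K⁴.

T ≈ 540 K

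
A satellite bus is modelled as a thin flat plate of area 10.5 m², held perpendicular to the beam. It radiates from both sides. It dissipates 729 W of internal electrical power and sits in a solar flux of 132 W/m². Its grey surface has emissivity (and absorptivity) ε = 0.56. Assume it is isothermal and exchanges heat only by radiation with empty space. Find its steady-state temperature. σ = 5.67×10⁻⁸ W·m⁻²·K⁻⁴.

At steady state, absorbed solar power + internal power = radiated power.
Absorbed: α·S·A_cross = 0.56·132·10.50 = 776.2 W (cross-section A).
Total input = 776.2 + 729 = 1505 W.
Radiated: εσ·A_surf·T⁴ with A_surf = 2A = 21.00 m².
T⁴ = 1505/(0.56·5.67×10⁻⁸·21.00) = 2.257×10⁹ K⁴.

T ≈ 218 K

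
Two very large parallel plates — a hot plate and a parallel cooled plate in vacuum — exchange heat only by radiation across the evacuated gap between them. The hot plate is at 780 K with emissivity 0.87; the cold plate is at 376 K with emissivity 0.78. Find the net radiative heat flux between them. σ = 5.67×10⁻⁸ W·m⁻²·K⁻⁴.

q ≈ 13900 W/m²

For two infinite grey parallel plates, q = σ(T₁⁴ − T₂⁴)/(1/ε₁ + 1/ε₂ − 1).
T₁⁴ − T₂⁴ = 3.702×10¹¹ − 1.999×10¹⁰ = 3.502×10¹¹ K⁴.
1/ε₁ + 1/ε₂ − 1 = 1.149 + 1.282 − 1 = 1.431.
q = 5.67×10⁻⁸ × 3.502×10¹¹ / 1.431.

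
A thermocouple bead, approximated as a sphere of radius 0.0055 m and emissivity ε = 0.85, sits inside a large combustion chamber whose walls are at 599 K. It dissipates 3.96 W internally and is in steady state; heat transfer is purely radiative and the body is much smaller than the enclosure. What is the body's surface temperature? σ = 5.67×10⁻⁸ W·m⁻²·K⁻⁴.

T ≈ 766 K

For a small grey body in a large enclosure, net radiated power = εσA(T⁴ − T_w⁴).
Steady state: P = εσA(T⁴ − T_w⁴) with A = 4πr² = 3.801×10⁻⁴ m².
T⁴ = P/(εσA) + T_w⁴ = 3.96/(0.85·5.67×10⁻⁸·3.801×10⁻⁴) + (599)⁴
    = 2.162×10¹¹ + 1.287×10¹¹ = 3.449×10¹¹ K⁴.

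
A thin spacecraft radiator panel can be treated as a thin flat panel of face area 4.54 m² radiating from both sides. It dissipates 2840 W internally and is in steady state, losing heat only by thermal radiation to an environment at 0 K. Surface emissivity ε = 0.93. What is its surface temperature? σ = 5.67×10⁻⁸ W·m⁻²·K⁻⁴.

T ≈ 278 K

Steady state: internal power = radiated power, P = εσA T⁴.
Radiating area A = 2·4.54 = 9.080 m².
T⁴ = P/(εσA) = 2840/(0.93·5.67×10⁻⁸·9.080) = 5.932×10⁹ K⁴.
T = (5.932×10⁹)^(1/4).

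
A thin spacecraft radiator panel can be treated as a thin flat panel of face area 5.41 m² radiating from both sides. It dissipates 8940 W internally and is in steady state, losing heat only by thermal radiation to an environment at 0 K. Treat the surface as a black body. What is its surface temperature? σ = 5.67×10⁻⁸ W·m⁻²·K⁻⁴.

Steady state: internal power = radiated power, P = εσA T⁴.
Radiating area A = 2·5.41 = 10.82 m².
T⁴ = P/(εσA) = 8940/(1.0·5.67×10⁻⁸·10.82) = 1.457×10¹⁰ K⁴.
T = (1.457×10¹⁰)^(1/4).

T ≈ 347 K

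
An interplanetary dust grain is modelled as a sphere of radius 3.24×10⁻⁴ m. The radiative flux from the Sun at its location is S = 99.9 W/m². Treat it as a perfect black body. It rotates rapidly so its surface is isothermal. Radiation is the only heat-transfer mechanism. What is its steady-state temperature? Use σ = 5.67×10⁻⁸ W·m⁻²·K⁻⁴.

At equilibrium, absorbed power = emitted power.
Absorbing cross-section = πr² = 3.298×10⁻⁷ m²; emitting surface = 4πr² = 1.319×10⁻⁶ m² (ratio 4).
S·A_cross = εσ·A_surf·T⁴  ⇒  T⁴ = S/(4σ).
T⁴ = 1.00·99.9/(4·5.67×10⁻⁸) = 4.405×10⁸ K⁴.
T = (4.405×10⁸)^(1/4).

T ≈ 145 K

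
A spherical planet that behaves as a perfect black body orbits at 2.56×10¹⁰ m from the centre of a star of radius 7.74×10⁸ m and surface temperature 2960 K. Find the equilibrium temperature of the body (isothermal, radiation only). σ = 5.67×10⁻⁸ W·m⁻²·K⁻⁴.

T ≈ 364 K

The star's surface emits σT_*⁴; at distance d the flux is S = σT_*⁴(R_*/d)².
S = 5.67×10⁻⁸·(2960)⁴·(7.74×10⁸/2.56×10¹⁰)² = 3979 W/m².
For an isothermal sphere T⁴ = (1−a)S/(4σ) = 1.754×10¹⁰ K⁴.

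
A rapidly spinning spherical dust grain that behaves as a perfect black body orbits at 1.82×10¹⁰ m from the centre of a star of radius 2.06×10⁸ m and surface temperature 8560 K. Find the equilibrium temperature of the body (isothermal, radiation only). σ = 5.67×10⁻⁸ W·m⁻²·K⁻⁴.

The star's surface emits σT_*⁴; at distance d the flux is S = σT_*⁴(R_*/d)².
S = 5.67×10⁻⁸·(8560)⁴·(2.06×10⁸/1.82×10¹⁰)² = 39000 W/m².
For an isothermal sphere T⁴ = (1−a)S/(4σ) = 1.720×10¹¹ K⁴.

T ≈ 644 K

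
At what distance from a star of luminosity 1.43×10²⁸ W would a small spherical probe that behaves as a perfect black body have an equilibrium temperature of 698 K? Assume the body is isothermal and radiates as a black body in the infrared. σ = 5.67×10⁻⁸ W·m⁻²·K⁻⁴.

For an isothermal black-emitting sphere, (1−a)S·πr² = σ·4πr²·T⁴ ⇒ S = 4σT⁴/(1−a).
S = 4·5.67×10⁻⁸·(698)⁴/1.00 = 53840 W/m².
Flux falls as S = L/(4πd²), so d = √(L/(4πS)) = √(1.43×10²⁸/(4π·53840)).

d ≈ 1.45×10¹¹ m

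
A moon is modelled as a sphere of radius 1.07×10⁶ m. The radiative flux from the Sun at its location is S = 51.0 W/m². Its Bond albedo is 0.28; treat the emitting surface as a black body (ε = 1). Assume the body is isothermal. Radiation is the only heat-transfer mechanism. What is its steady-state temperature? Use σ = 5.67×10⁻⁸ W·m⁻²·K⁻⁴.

At equilibrium, absorbed power = emitted power.
Absorbing cross-section = πr² = 3.597×10¹² m²; emitting surface = 4πr² = 1.439×10¹³ m² (ratio 4).
(1−a)S·A_cross = εσ·A_surf·T⁴  ⇒  T⁴ = (1−a)S/(4σ).
T⁴ = 0.720·51.0/(4·5.67×10⁻⁸) = 1.619×10⁸ K⁴.
T = (1.619×10⁸)^(1/4).

T ≈ 113 K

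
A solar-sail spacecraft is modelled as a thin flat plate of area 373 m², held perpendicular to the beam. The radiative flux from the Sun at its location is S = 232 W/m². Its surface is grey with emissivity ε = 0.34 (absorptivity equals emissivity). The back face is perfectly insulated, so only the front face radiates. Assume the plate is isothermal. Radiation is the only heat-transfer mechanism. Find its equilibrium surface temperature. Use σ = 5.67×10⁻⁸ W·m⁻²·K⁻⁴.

T ≈ 253 K

At equilibrium, absorbed power = emitted power.
Absorbing cross-section = A = 373.0 m²; emitting surface = A = 373.0 m² (ratio 1).
εS·A_cross = εσ·A_surf·T⁴  ⇒  T⁴ = S/(1σ)   (ε cancels).
T⁴ = 232/(1·5.67×10⁻⁸) = 4.092×10⁹ K⁴.
T = (4.092×10⁹)^(1/4).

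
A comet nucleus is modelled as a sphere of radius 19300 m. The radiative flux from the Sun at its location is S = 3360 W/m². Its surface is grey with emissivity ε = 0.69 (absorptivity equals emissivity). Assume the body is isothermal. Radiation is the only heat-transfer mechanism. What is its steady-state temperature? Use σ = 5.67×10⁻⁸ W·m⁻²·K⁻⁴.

At equilibrium, absorbed power = emitted power.
Absorbing cross-section = πr² = 1.170×10⁹ m²; emitting surface = 4πr² = 4.681×10⁹ m² (ratio 4).
εS·A_cross = εσ·A_surf·T⁴  ⇒  T⁴ = S/(4σ)   (ε cancels).
T⁴ = 3360/(4·5.67×10⁻⁸) = 1.481×10¹⁰ K⁴.
T = (1.481×10¹⁰)^(1/4).

T ≈ 349 K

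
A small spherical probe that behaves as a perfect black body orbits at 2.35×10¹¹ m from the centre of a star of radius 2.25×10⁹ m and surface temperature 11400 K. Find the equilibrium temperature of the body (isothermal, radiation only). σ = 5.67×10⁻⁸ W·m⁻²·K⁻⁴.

The star's surface emits σT_*⁴; at distance d the flux is S = σT_*⁴(R_*/d)².
S = 5.67×10⁻⁸·(11400)⁴·(2.25×10⁹/2.35×10¹¹)² = 87790 W/m².
For an isothermal sphere T⁴ = (1−a)S/(4σ) = 3.871×10¹¹ K⁴.

T ≈ 789 K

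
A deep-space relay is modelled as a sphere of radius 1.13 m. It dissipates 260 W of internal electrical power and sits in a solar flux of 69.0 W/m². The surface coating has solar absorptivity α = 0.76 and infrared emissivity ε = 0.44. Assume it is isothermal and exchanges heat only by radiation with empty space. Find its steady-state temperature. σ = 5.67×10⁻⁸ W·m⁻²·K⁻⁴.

At steady state, absorbed solar power + internal power = radiated power.
Absorbed: α·S·A_cross = 0.76·69.0·4.011 = 210.4 W (cross-section πr²).
Total input = 210.4 + 260 = 470.4 W.
Radiated: εσ·A_surf·T⁴ with A_surf = 4πr² = 16.05 m².
T⁴ = 470.4/(0.44·5.67×10⁻⁸·16.05) = 1.175×10⁹ K⁴.

T ≈ 185 K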